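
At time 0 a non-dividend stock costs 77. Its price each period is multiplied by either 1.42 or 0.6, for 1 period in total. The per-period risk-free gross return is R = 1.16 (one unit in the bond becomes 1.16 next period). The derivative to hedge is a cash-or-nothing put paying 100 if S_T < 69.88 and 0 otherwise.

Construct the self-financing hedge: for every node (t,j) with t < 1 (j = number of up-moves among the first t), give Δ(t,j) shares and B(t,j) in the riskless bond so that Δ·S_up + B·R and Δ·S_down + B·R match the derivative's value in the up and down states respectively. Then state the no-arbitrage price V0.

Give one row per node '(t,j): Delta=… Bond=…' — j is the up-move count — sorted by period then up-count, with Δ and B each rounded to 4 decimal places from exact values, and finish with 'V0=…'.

The replicating-portfolio and risk-neutral prices coincide; use p* = (1.16−0.6)/(1.42−0.6) = 0.6829 for the latter.
Terminal payoffs: V(1,0)=100.0000, V(1,1)=0.0000
(0,0): S=77.0000. Δ = (V_up−V_dn)/(S_up−S_dn) = (0.0000−100.0000)/(109.3400−46.2000) = -1.5838. V = [p*·0.0000 + (1−p*)·100.0000]/1.16 = 27.3339. B = V − Δ·S = 149.2851.
Self-financing check: at every node Δ·S+B equals the discounted successor values.

(0,0): Delta=-1.5838 Bond=149.2851
V0=27.3339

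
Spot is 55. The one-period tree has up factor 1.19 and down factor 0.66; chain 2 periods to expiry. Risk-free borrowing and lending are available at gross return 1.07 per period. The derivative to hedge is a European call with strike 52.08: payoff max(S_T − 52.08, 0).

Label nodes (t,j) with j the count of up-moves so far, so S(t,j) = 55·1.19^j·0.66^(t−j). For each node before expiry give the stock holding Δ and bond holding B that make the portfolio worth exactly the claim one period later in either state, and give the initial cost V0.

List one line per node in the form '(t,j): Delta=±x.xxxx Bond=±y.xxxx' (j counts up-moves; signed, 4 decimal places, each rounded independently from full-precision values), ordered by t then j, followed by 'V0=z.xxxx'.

Risk-neutral probability p* = (R−d)/(u−d) = (1.07−0.66)/(1.19−0.66) = 0.7736.
At expiry t=2: V(2,0)=0.0000, V(2,1)=0.0000, V(2,2)=25.8055
Node (1,0) S=36.3000: V=(p*·0.0000+(1−p*)·0.0000)/1.07=0.0000; Δ=(0.0000−0.0000)/(43.1970−23.9580)=0.0000; B=V−Δ·S=0.0000
Node (1,1) S=65.4500: V=(p*·25.8055+(1−p*)·0.0000)/1.07=18.6568; Δ=(25.8055−0.0000)/(77.8855−43.1970)=0.7439; B=V−Δ·S=-30.0329
Node (0,0) S=55.0000: V=(p*·18.6568+(1−p*)·0.0000)/1.07=13.4884; Δ=(18.6568−0.0000)/(65.4500−36.3000)=0.6400; B=V−Δ·S=-21.7130
The time-0 hedge costs 13.4884, which is the no-arbitrage price.

(0,0): Delta=0.6400 Bond=-21.7130
(1,0): Delta=0.0000 Bond=0.0000
(1,1): Delta=0.7439 Bond=-30.0329
V0=13.4884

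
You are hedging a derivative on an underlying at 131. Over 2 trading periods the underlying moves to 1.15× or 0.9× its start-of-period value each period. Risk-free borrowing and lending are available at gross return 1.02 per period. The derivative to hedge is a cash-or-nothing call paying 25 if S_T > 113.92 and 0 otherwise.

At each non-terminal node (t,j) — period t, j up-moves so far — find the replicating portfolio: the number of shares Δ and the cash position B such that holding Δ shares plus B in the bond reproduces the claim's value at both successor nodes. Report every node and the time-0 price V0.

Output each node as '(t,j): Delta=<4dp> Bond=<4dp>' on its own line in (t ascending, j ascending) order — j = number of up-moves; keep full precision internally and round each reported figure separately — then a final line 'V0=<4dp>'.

(0,0): Delta=0.3892 Bond=-33.4487
(1,0): Delta=0.8482 Bond=-88.2353
(1,1): Delta=0.0000 Bond=24.5098
V0=17.5317

Since d<R<u, set p* = (R−d)/(u−d) = 0.4800; price each node as the discounted p*-expectation of its children.
Terminal values V(2,·): V(2,0)=0.0000, V(2,1)=25.0000, V(2,2)=25.0000
(1,0): S=117.9000. Δ = (V_up−V_dn)/(S_up−S_dn) = (25.0000−0.0000)/(135.5850−106.1100) = 0.8482. V = [p*·25.0000 + (1−p*)·0.0000]/1.02 = 11.7647. B = V − Δ·S = -88.2353.
(1,1): S=150.6500. Δ = (V_up−V_dn)/(S_up−S_dn) = (25.0000−25.0000)/(173.2475−135.5850) = 0.0000. V = [p*·25.0000 + (1−p*)·25.0000]/1.02 = 24.5098. B = V − Δ·S = 24.5098.
(0,0): S=131.0000. Δ = (V_up−V_dn)/(S_up−S_dn) = (24.5098−11.7647)/(150.6500−117.9000) = 0.3892. V = [p*·24.5098 + (1−p*)·11.7647]/1.02 = 17.5317. B = V − Δ·S = -33.4487.
The time-0 hedge costs 17.5317, which is the no-arbitrage price.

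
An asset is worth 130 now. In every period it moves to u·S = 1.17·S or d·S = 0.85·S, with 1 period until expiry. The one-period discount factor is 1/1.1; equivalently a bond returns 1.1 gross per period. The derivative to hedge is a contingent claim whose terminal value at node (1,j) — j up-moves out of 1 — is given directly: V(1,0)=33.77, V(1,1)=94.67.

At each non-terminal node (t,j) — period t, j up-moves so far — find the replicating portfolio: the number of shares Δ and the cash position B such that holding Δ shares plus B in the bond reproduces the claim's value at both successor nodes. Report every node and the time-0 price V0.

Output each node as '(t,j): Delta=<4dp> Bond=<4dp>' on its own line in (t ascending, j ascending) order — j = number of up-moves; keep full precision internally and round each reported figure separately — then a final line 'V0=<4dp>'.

The replicating-portfolio and risk-neutral prices coincide; use p* = (1.1−0.85)/(1.17−0.85) = 0.7813 for the latter.
Terminal payoffs: V(1,0)=33.7700, V(1,1)=94.6700
(0,0): S=130.0000. Δ = (V_up−V_dn)/(S_up−S_dn) = (94.6700−33.7700)/(152.1000−110.5000) = 1.4639. V = [p*·94.6700 + (1−p*)·33.7700]/1.1 = 73.9528. B = V − Δ·S = -116.3597.
Each (Δ,B) replicates both successor values, so the strategy is self-financing and V0 is arbitrage-free.

(0,0): Delta=1.4639 Bond=-116.3597
V0=73.9528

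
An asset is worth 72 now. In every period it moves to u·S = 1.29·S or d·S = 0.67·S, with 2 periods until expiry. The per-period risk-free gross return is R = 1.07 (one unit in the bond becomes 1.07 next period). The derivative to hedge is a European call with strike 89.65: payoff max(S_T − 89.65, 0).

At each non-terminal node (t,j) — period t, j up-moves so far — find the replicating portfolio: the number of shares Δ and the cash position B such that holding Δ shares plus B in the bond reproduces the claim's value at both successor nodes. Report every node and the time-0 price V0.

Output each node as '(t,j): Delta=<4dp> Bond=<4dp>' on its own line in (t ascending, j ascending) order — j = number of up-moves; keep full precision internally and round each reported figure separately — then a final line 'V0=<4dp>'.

(0,0): Delta=0.4074 Bond=-18.3692
(1,0): Delta=0.0000 Bond=0.0000
(1,1): Delta=0.5238 Bond=-30.4653
V0=10.9667

The replicating-portfolio and risk-neutral prices coincide; use p* = (1.07−0.67)/(1.29−0.67) = 0.6452 for the latter.
Payoff layer (t=2): V(2,0)=0.0000, V(2,1)=0.0000, V(2,2)=30.1652
Node (1,0) S=48.2400: V=(p*·0.0000+(1−p*)·0.0000)/1.07=0.0000; Δ=(0.0000−0.0000)/(62.2296−32.3208)=0.0000; B=V−Δ·S=0.0000
Node (1,1) S=92.8800: V=(p*·30.1652+(1−p*)·0.0000)/1.07=18.1882; Δ=(30.1652−0.0000)/(119.8152−62.2296)=0.5238; B=V−Δ·S=-30.4653
Node (0,0) S=72.0000: V=(p*·18.1882+(1−p*)·0.0000)/1.07=10.9667; Δ=(18.1882−0.0000)/(92.8800−48.2400)=0.4074; B=V−Δ·S=-18.3692
Each (Δ,B) replicates both successor values, so the strategy is self-financing and V0 is arbitrage-free.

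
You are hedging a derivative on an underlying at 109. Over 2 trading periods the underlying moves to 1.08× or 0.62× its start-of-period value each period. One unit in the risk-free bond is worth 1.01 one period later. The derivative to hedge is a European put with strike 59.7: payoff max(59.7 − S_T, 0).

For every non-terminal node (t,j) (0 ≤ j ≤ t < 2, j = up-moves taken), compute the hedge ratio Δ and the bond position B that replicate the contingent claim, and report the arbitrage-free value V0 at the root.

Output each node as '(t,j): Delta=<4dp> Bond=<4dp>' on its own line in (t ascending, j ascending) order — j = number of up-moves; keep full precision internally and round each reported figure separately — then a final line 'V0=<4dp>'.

(0,0): Delta=-0.0535 Bond=6.2344
(1,0): Delta=-0.5726 Bond=41.3785
(1,1): Delta=0.0000 Bond=0.0000
V0=0.4041

Since d<R<u, set p* = (R−d)/(u−d) = 0.8478; price each node as the discounted p*-expectation of its children.
Payoff layer (t=2): V(2,0)=17.8004, V(2,1)=0.0000, V(2,2)=0.0000
Node (1,0) S=67.5800: V=(p*·0.0000+(1−p*)·17.8004)/1.01=2.6819; Δ=(0.0000−17.8004)/(72.9864−41.8996)=-0.5726; B=V−Δ·S=41.3785
Node (1,1) S=117.7200: V=(p*·0.0000+(1−p*)·0.0000)/1.01=0.0000; Δ=(0.0000−0.0000)/(127.1376−72.9864)=0.0000; B=V−Δ·S=0.0000
Node (0,0) S=109.0000: V=(p*·0.0000+(1−p*)·2.6819)/1.01=0.4041; Δ=(0.0000−2.6819)/(117.7200−67.5800)=-0.0535; B=V−Δ·S=6.2344
Self-financing check: at every node Δ·S+B equals the discounted successor values.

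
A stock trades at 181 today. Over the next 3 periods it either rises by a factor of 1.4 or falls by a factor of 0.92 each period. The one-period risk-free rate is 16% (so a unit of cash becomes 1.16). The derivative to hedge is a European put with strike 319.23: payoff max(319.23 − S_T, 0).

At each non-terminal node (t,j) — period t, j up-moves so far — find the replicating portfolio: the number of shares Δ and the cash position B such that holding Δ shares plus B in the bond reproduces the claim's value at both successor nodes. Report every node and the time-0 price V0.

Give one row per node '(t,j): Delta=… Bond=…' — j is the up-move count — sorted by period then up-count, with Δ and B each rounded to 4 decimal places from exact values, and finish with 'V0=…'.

The replicating-portfolio and risk-neutral prices coincide; use p* = (1.16−0.92)/(1.4−0.92) = 0.5000 for the latter.
Payoff layer (t=3): V(3,0)=178.2875, V(3,1)=104.7522, V(3,2)=0.0000, V(3,3)=0.0000
  t=2,j=0: stock 153.1984 → up 214.4778 (V=104.7522), down 140.9425 (V=178.2875). Price 121.9999; hedge Δ=-1.0000, bond B=275.1983.
  t=2,j=1: stock 233.1280 → up 326.3792 (V=0.0000), down 214.4778 (V=104.7522). Price 45.1518; hedge Δ=-0.9361, bond B=263.3857.
  t=2,j=2: stock 354.7600 → up 496.6640 (V=0.0000), down 326.3792 (V=0.0000). Price 0.0000; hedge Δ=0.0000, bond B=0.0000.
  t=1,j=0: stock 166.5200 → up 233.1280 (V=45.1518), down 153.1984 (V=121.9999). Price 72.0481; hedge Δ=-0.9614, bond B=232.1482.
  t=1,j=1: stock 253.4000 → up 354.7600 (V=0.0000), down 233.1280 (V=45.1518). Price 19.4620; hedge Δ=-0.3712, bond B=113.5283.
  t=0,j=0: stock 181.0000 → up 253.4000 (V=19.4620), down 166.5200 (V=72.0481). Price 39.4440; hedge Δ=-0.6053, bond B=148.9985.
Root portfolio cost Δ·181+B reproduces V0=39.4440.

(0,0): Delta=-0.6053 Bond=148.9985
(1,0): Delta=-0.9614 Bond=232.1482
(1,1): Delta=-0.3712 Bond=113.5283
(2,0): Delta=-1.0000 Bond=275.1983
(2,1): Delta=-0.9361 Bond=263.3857
(2,2): Delta=0.0000 Bond=0.0000
V0=39.4440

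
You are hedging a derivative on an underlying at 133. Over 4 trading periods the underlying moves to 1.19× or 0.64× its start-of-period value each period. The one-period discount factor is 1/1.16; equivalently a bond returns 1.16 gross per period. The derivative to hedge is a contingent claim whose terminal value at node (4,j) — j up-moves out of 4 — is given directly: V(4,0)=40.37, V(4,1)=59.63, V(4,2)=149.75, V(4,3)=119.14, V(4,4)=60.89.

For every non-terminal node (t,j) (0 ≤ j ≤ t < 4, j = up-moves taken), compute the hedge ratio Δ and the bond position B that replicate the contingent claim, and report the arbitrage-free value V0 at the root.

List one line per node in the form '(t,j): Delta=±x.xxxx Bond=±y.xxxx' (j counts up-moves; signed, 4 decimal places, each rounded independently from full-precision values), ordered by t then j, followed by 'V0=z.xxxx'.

(0,0): Delta=-0.4637 Bond=102.0126
(1,0): Delta=-0.2859 Bond=103.2010
(1,1): Delta=-0.4692 Bond=119.2078
(2,0): Delta=2.4817 Bond=-31.0567
(2,1): Delta=-0.3718 Bond=128.4114
(2,2): Delta=-0.4722 Bond=138.8504
(3,0): Delta=1.0044 Bond=15.4813
(3,1): Delta=2.5276 Bond=-38.9973
(3,2): Delta=-0.4617 Bond=159.8008
(3,3): Delta=-0.4725 Bond=161.1395
V0=40.3436

No-arbitrage ⇒ martingale measure with p* = (R−d)/(u−d) = 0.9455.
At expiry t=4: V(4,0)=40.3700, V(4,1)=59.6300, V(4,2)=149.7500, V(4,3)=119.1400, V(4,4)=60.8900
Node (3,0) S=34.8652: V=(p*·59.6300+(1−p*)·40.3700)/1.16=50.4995; Δ=(59.6300−40.3700)/(41.4895−22.3137)=1.0044; B=V−Δ·S=15.4813
Node (3,1) S=64.8274: V=(p*·149.7500+(1−p*)·59.6300)/1.16=124.8572; Δ=(149.7500−59.6300)/(77.1446−41.4895)=2.5276; B=V−Δ·S=-38.9973
Node (3,2) S=120.5384: V=(p*·119.1400+(1−p*)·149.7500)/1.16=104.1462; Δ=(119.1400−149.7500)/(143.4407−77.1446)=-0.4617; B=V−Δ·S=159.8008
Node (3,3) S=224.1261: V=(p*·60.8900+(1−p*)·119.1400)/1.16=55.2304; Δ=(60.8900−119.1400)/(266.7101−143.4407)=-0.4725; B=V−Δ·S=161.1395
Node (2,0) S=54.4768: V=(p*·124.8572+(1−p*)·50.4995)/1.16=104.1391; Δ=(124.8572−50.4995)/(64.8274−34.8652)=2.4817; B=V−Δ·S=-31.0567
Node (2,1) S=101.2928: V=(p*·104.1462+(1−p*)·124.8572)/1.16=90.7551; Δ=(104.1462−124.8572)/(120.5384−64.8274)=-0.3718; B=V−Δ·S=128.4114
Node (2,2) S=188.3413: V=(p*·55.2304+(1−p*)·104.1462)/1.16=49.9125; Δ=(55.2304−104.1462)/(224.1261−120.5384)=-0.4722; B=V−Δ·S=138.8504
Node (1,0) S=85.1200: V=(p*·90.7551+(1−p*)·104.1391)/1.16=78.8665; Δ=(90.7551−104.1391)/(101.2928−54.4768)=-0.2859; B=V−Δ·S=103.2010
Node (1,1) S=158.2700: V=(p*·49.9125+(1−p*)·90.7551)/1.16=44.9485; Δ=(49.9125−90.7551)/(188.3413−101.2928)=-0.4692; B=V−Δ·S=119.2078
Node (0,0) S=133.0000: V=(p*·44.9485+(1−p*)·78.8665)/1.16=40.3436; Δ=(44.9485−78.8665)/(158.2700−85.1200)=-0.4637; B=V−Δ·S=102.0126
Root portfolio cost Δ·133+B reproduces V0=40.3436.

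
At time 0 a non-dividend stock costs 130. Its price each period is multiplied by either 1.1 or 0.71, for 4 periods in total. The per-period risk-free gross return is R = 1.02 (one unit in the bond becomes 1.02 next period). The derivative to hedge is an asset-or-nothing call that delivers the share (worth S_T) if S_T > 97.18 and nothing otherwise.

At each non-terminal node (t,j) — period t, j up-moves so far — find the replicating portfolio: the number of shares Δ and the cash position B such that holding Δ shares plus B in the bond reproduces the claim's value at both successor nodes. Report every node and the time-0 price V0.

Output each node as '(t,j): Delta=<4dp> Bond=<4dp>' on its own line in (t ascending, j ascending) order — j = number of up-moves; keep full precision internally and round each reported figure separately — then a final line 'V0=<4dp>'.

(0,0): Delta=1.5177 Bond=-80.3366
(1,0): Delta=2.0726 Bond=-133.1580
(1,1): Delta=1.4253 Bond=-68.7267
(2,0): Delta=0.0000 Bond=0.0000
(2,1): Delta=2.4178 Bond=-170.8717
(2,2): Delta=1.2599 Bond=-44.0959
(3,0): Delta=0.0000 Bond=0.0000
(3,1): Delta=0.0000 Bond=0.0000
(3,2): Delta=2.8205 Bond=-219.2670
(3,3): Delta=1.0000 Bond=0.0000
V0=116.9630

Risk-neutral probability p* = (R−d)/(u−d) = (1.02−0.71)/(1.1−0.71) = 0.7949.
Terminal payoffs: V(4,0)=0.0000, V(4,1)=0.0000, V(4,2)=0.0000, V(4,3)=122.8513, V(4,4)=190.3330
(3,0): S=46.5284. Δ = (V_up−V_dn)/(S_up−S_dn) = (0.0000−0.0000)/(51.1813−33.0352) = 0.0000. V = [p*·0.0000 + (1−p*)·0.0000]/1.02 = 0.0000. B = V − Δ·S = 0.0000.
(3,1): S=72.0863. Δ = (V_up−V_dn)/(S_up−S_dn) = (0.0000−0.0000)/(79.2949−51.1813) = 0.0000. V = [p*·0.0000 + (1−p*)·0.0000]/1.02 = 0.0000. B = V − Δ·S = 0.0000.
(3,2): S=111.6830. Δ = (V_up−V_dn)/(S_up−S_dn) = (122.8513−0.0000)/(122.8513−79.2949) = 2.8205. V = [p*·122.8513 + (1−p*)·0.0000]/1.02 = 95.7363. B = V − Δ·S = -219.2670.
(3,3): S=173.0300. Δ = (V_up−V_dn)/(S_up−S_dn) = (190.3330−122.8513)/(190.3330−122.8513) = 1.0000. V = [p*·190.3330 + (1−p*)·122.8513]/1.02 = 173.0300. B = V − Δ·S = 0.0000.
(2,0): S=65.5330. Δ = (V_up−V_dn)/(S_up−S_dn) = (0.0000−0.0000)/(72.0863−46.5284) = 0.0000. V = [p*·0.0000 + (1−p*)·0.0000]/1.02 = 0.0000. B = V − Δ·S = 0.0000.
(2,1): S=101.5300. Δ = (V_up−V_dn)/(S_up−S_dn) = (95.7363−0.0000)/(111.6830−72.0863) = 2.4178. V = [p*·95.7363 + (1−p*)·0.0000]/1.02 = 74.6060. B = V − Δ·S = -170.8717.
(2,2): S=157.3000. Δ = (V_up−V_dn)/(S_up−S_dn) = (173.0300−95.7363)/(173.0300−111.6830) = 1.2599. V = [p*·173.0300 + (1−p*)·95.7363]/1.02 = 154.0930. B = V − Δ·S = -44.0959.
(1,0): S=92.3000. Δ = (V_up−V_dn)/(S_up−S_dn) = (74.6060−0.0000)/(101.5300−65.5330) = 2.0726. V = [p*·74.6060 + (1−p*)·0.0000]/1.02 = 58.1394. B = V − Δ·S = -133.1580.
(1,1): S=143.0000. Δ = (V_up−V_dn)/(S_up−S_dn) = (154.0930−74.6060)/(157.3000−101.5300) = 1.4253. V = [p*·154.0930 + (1−p*)·74.6060]/1.02 = 135.0863. B = V − Δ·S = -68.7267.
(0,0): S=130.0000. Δ = (V_up−V_dn)/(S_up−S_dn) = (135.0863−58.1394)/(143.0000−92.3000) = 1.5177. V = [p*·135.0863 + (1−p*)·58.1394]/1.02 = 116.9630. B = V − Δ·S = -80.3366.
Check: Δ(0,0)·S0 + B(0,0) = 116.9630 = V0.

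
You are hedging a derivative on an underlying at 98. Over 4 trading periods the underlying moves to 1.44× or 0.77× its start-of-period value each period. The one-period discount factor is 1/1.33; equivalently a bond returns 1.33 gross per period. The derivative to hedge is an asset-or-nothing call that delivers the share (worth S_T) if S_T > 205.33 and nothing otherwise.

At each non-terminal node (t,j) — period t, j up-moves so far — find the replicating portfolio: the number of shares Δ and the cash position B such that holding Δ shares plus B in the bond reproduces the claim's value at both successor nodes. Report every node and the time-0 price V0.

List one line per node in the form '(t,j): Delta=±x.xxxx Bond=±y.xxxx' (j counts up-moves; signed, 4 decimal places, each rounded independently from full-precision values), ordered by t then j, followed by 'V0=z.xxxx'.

(0,0): Delta=1.2430 Bond=-28.4760
(1,0): Delta=1.7601 Bond=-76.8939
(1,1): Delta=1.1887 Bond=-30.2083
(2,0): Delta=0.0000 Bond=0.0000
(2,1): Delta=1.9450 Bond=-122.3574
(2,2): Delta=1.1092 Bond=-24.0345
(3,0): Delta=0.0000 Bond=0.0000
(3,1): Delta=0.0000 Bond=0.0000
(3,2): Delta=2.1493 Bond=-194.7012
(3,3): Delta=1.0000 Bond=0.0000
V0=93.3369

Since d<R<u, set p* = (R−d)/(u−d) = 0.8358; price each node as the discounted p*-expectation of its children.
At expiry t=4: V(4,0)=0.0000, V(4,1)=0.0000, V(4,2)=0.0000, V(4,3)=225.3224, V(4,4)=421.3821
Node (3,0) S=44.7402: V=(p*·0.0000+(1−p*)·0.0000)/1.33=0.0000; Δ=(0.0000−0.0000)/(64.4259−34.4500)=0.0000; B=V−Δ·S=0.0000
Node (3,1) S=83.6700: V=(p*·0.0000+(1−p*)·0.0000)/1.33=0.0000; Δ=(0.0000−0.0000)/(120.4849−64.4259)=0.0000; B=V−Δ·S=0.0000
Node (3,2) S=156.4739: V=(p*·225.3224+(1−p*)·0.0000)/1.33=141.6009; Δ=(225.3224−0.0000)/(225.3224−120.4849)=2.1493; B=V−Δ·S=-194.7012
Node (3,3) S=292.6264: V=(p*·421.3821+(1−p*)·225.3224)/1.33=292.6264; Δ=(421.3821−225.3224)/(421.3821−225.3224)=1.0000; B=V−Δ·S=0.0000
Node (2,0) S=58.1042: V=(p*·0.0000+(1−p*)·0.0000)/1.33=0.0000; Δ=(0.0000−0.0000)/(83.6700−44.7402)=0.0000; B=V−Δ·S=0.0000
Node (2,1) S=108.6624: V=(p*·141.6009+(1−p*)·0.0000)/1.33=88.9872; Δ=(141.6009−0.0000)/(156.4739−83.6700)=1.9450; B=V−Δ·S=-122.3574
Node (2,2) S=203.2128: V=(p*·292.6264+(1−p*)·141.6009)/1.33=201.3768; Δ=(292.6264−141.6009)/(292.6264−156.4739)=1.1092; B=V−Δ·S=-24.0345
Node (1,0) S=75.4600: V=(p*·88.9872+(1−p*)·0.0000)/1.33=55.9228; Δ=(88.9872−0.0000)/(108.6624−58.1042)=1.7601; B=V−Δ·S=-76.8939
Node (1,1) S=141.1200: V=(p*·201.3768+(1−p*)·88.9872)/1.33=137.5374; Δ=(201.3768−88.9872)/(203.2128−108.6624)=1.1887; B=V−Δ·S=-30.2083
Node (0,0) S=98.0000: V=(p*·137.5374+(1−p*)·55.9228)/1.33=93.3369; Δ=(137.5374−55.9228)/(141.1200−75.4600)=1.2430; B=V−Δ·S=-28.4760
Self-financing check: at every node Δ·S+B equals the discounted successor values.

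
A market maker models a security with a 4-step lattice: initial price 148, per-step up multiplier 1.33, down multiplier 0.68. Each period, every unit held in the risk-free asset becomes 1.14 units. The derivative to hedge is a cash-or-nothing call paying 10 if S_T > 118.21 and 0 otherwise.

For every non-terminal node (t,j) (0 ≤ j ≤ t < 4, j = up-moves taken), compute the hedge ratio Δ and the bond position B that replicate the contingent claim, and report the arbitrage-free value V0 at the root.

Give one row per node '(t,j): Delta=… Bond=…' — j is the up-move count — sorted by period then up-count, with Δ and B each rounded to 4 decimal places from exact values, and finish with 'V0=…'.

(0,0): Delta=0.0127 Bond=3.5752
(1,0): Delta=0.0487 Bond=0.4590
(1,1): Delta=0.0051 Bond=5.5697
(2,0): Delta=0.1396 Bond=-5.6968
(2,1): Delta=0.0295 Bond=3.0924
(2,2): Delta=0.0000 Bond=7.6947
(3,0): Delta=0.0000 Bond=0.0000
(3,1): Delta=0.1690 Bond=-9.1768
(3,2): Delta=0.0000 Bond=8.7719
(3,3): Delta=0.0000 Bond=8.7719
V0=5.4590

No-arbitrage ⇒ martingale measure with p* = (R−d)/(u−d) = 0.7077.
Payoff layer (t=4): V(4,0)=0.0000, V(4,1)=0.0000, V(4,2)=10.0000, V(4,3)=10.0000, V(4,4)=10.0000
  t=3,j=0: stock 46.5359 → up 61.8928 (V=0.0000), down 31.6444 (V=0.0000). Price 0.0000; hedge Δ=0.0000, bond B=0.0000.
  t=3,j=1: stock 91.0188 → up 121.0550 (V=10.0000), down 61.8928 (V=0.0000). Price 6.2078; hedge Δ=0.1690, bond B=-9.1768.
  t=3,j=2: stock 178.0221 → up 236.7694 (V=10.0000), down 121.0550 (V=10.0000). Price 8.7719; hedge Δ=0.0000, bond B=8.7719.
  t=3,j=3: stock 348.1903 → up 463.0931 (V=10.0000), down 236.7694 (V=10.0000). Price 8.7719; hedge Δ=0.0000, bond B=8.7719.
  t=2,j=0: stock 68.4352 → up 91.0188 (V=6.2078), down 46.5359 (V=0.0000). Price 3.8537; hedge Δ=0.1396, bond B=-5.6968.
  t=2,j=1: stock 133.8512 → up 178.0221 (V=8.7719), down 91.0188 (V=6.2078). Price 7.0372; hedge Δ=0.0295, bond B=3.0924.
  t=2,j=2: stock 261.7972 → up 348.1903 (V=8.7719), down 178.0221 (V=8.7719). Price 7.6947; hedge Δ=0.0000, bond B=7.6947.
  t=1,j=0: stock 100.6400 → up 133.8512 (V=7.0372), down 68.4352 (V=3.8537). Price 5.3567; hedge Δ=0.0487, bond B=0.4590.
  t=1,j=1: stock 196.8400 → up 261.7972 (V=7.6947), down 133.8512 (V=7.0372). Price 6.5811; hedge Δ=0.0051, bond B=5.5697.
  t=0,j=0: stock 148.0000 → up 196.8400 (V=6.5811), down 100.6400 (V=5.3567). Price 5.4590; hedge Δ=0.0127, bond B=3.5752.
Each (Δ,B) replicates both successor values, so the strategy is self-financing and V0 is arbitrage-free.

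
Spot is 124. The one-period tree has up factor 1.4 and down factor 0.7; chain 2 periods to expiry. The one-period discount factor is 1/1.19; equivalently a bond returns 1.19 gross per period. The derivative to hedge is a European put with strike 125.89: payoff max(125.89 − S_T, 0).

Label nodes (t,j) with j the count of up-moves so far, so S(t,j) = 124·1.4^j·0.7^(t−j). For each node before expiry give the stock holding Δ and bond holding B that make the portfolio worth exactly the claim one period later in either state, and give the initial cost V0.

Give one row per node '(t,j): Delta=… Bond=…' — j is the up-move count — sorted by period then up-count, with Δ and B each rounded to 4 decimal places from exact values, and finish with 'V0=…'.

Since d<R<u, set p* = (R−d)/(u−d) = 0.7000; price each node as the discounted p*-expectation of its children.
At expiry t=2: V(2,0)=65.1300, V(2,1)=4.3700, V(2,2)=0.0000
  t=1,j=0: stock 86.8000 → up 121.5200 (V=4.3700), down 60.7600 (V=65.1300). Price 18.9899; hedge Δ=-1.0000, bond B=105.7899.
  t=1,j=1: stock 173.6000 → up 243.0400 (V=0.0000), down 121.5200 (V=4.3700). Price 1.1017; hedge Δ=-0.0360, bond B=7.3445.
  t=0,j=0: stock 124.0000 → up 173.6000 (V=1.1017), down 86.8000 (V=18.9899). Price 5.4354; hedge Δ=-0.2061, bond B=30.9900.
The time-0 hedge costs 5.4354, which is the no-arbitrage price.

(0,0): Delta=-0.2061 Bond=30.9900
(1,0): Delta=-1.0000 Bond=105.7899
(1,1): Delta=-0.0360 Bond=7.3445
V0=5.4354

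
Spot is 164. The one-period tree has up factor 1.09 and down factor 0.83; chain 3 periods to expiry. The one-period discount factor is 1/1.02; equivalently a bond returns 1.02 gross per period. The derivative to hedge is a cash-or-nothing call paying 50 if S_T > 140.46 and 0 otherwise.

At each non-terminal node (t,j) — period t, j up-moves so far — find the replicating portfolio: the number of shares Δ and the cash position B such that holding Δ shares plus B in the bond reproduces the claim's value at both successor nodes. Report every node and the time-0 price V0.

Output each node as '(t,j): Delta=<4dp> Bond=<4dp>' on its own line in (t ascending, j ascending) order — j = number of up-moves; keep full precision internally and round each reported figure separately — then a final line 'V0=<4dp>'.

(0,0): Delta=0.4435 Bond=-34.0235
(1,0): Delta=1.0122 Bond=-112.1127
(1,1): Delta=0.2840 Bond=-6.1850
(2,0): Delta=0.0000 Bond=0.0000
(2,1): Delta=1.2961 Bond=-156.4857
(2,2): Delta=0.0000 Bond=49.0196
V0=38.7094

The replicating-portfolio and risk-neutral prices coincide; use p* = (1.02−0.83)/(1.09−0.83) = 0.7308 for the latter.
Terminal values V(3,·): V(3,0)=0.0000, V(3,1)=0.0000, V(3,2)=50.0000, V(3,3)=50.0000
Node (2,0) S=112.9796: V=(p*·0.0000+(1−p*)·0.0000)/1.02=0.0000; Δ=(0.0000−0.0000)/(123.1478−93.7731)=0.0000; B=V−Δ·S=0.0000
Node (2,1) S=148.3708: V=(p*·50.0000+(1−p*)·0.0000)/1.02=35.8220; Δ=(50.0000−0.0000)/(161.7242−123.1478)=1.2961; B=V−Δ·S=-156.4857
Node (2,2) S=194.8484: V=(p*·50.0000+(1−p*)·50.0000)/1.02=49.0196; Δ=(50.0000−50.0000)/(212.3848−161.7242)=0.0000; B=V−Δ·S=49.0196
Node (1,0) S=136.1200: V=(p*·35.8220+(1−p*)·0.0000)/1.02=25.6643; Δ=(35.8220−0.0000)/(148.3708−112.9796)=1.0122; B=V−Δ·S=-112.1127
Node (1,1) S=178.7600: V=(p*·49.0196+(1−p*)·35.8220)/1.02=44.5749; Δ=(49.0196−35.8220)/(194.8484−148.3708)=0.2840; B=V−Δ·S=-6.1850
Node (0,0) S=164.0000: V=(p*·44.5749+(1−p*)·25.6643)/1.02=38.7094; Δ=(44.5749−25.6643)/(178.7600−136.1200)=0.4435; B=V−Δ·S=-34.0235
Root portfolio cost Δ·164+B reproduces V0=38.7094.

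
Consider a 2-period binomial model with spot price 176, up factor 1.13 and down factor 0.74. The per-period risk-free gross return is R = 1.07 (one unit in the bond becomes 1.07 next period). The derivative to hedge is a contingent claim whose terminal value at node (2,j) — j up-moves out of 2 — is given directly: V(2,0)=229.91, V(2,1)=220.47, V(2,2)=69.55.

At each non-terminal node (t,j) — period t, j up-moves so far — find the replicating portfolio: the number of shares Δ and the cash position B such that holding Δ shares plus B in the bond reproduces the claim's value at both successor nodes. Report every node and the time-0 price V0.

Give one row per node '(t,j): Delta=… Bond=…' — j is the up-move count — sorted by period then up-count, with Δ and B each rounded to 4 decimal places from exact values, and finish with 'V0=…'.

Since d<R<u, set p* = (R−d)/(u−d) = 0.8462; price each node as the discounted p*-expectation of its children.
Terminal payoffs: V(2,0)=229.9100, V(2,1)=220.4700, V(2,2)=69.5500
(1,0): S=130.2400. Δ = (V_up−V_dn)/(S_up−S_dn) = (220.4700−229.9100)/(147.1712−96.3776) = -0.1859. V = [p*·220.4700 + (1−p*)·229.9100]/1.07 = 207.4040. B = V − Δ·S = 231.6092.
(1,1): S=198.8800. Δ = (V_up−V_dn)/(S_up−S_dn) = (69.5500−220.4700)/(224.7344−147.1712) = -1.9458. V = [p*·69.5500 + (1−p*)·220.4700]/1.07 = 86.6995. B = V − Δ·S = 473.6739.
(0,0): S=176.0000. Δ = (V_up−V_dn)/(S_up−S_dn) = (86.6995−207.4040)/(198.8800−130.2400) = -1.7585. V = [p*·86.6995 + (1−p*)·207.4040]/1.07 = 98.3826. B = V − Δ·S = 407.8814.
Self-financing check: at every node Δ·S+B equals the discounted successor values.

(0,0): Delta=-1.7585 Bond=407.8814
(1,0): Delta=-0.1859 Bond=231.6092
(1,1): Delta=-1.9458 Bond=473.6739
V0=98.3826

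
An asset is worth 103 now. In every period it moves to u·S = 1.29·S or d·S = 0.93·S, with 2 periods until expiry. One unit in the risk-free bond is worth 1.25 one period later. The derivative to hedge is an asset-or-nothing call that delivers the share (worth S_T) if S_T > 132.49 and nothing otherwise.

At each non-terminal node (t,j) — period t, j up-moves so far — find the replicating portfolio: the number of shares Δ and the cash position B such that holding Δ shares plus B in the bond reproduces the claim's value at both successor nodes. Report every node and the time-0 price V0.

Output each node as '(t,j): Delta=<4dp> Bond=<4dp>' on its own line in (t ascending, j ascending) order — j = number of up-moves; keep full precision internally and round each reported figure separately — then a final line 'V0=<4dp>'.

(0,0): Delta=3.2871 Bond=-251.8979
(1,0): Delta=0.0000 Bond=0.0000
(1,1): Delta=3.5833 Bond=-354.2314
V0=86.6745

Risk-neutral probability p* = (R−d)/(u−d) = (1.25−0.93)/(1.29−0.93) = 0.8889.
Payoff layer (t=2): V(2,0)=0.0000, V(2,1)=0.0000, V(2,2)=171.4023
  t=1,j=0: stock 95.7900 → up 123.5691 (V=0.0000), down 89.0847 (V=0.0000). Price 0.0000; hedge Δ=0.0000, bond B=0.0000.
  t=1,j=1: stock 132.8700 → up 171.4023 (V=171.4023), down 123.5691 (V=0.0000). Price 121.8861; hedge Δ=3.5833, bond B=-354.2314.
  t=0,j=0: stock 103.0000 → up 132.8700 (V=121.8861), down 95.7900 (V=0.0000). Price 86.6745; hedge Δ=3.2871, bond B=-251.8979.
Self-financing check: at every node Δ·S+B equals the discounted successor values.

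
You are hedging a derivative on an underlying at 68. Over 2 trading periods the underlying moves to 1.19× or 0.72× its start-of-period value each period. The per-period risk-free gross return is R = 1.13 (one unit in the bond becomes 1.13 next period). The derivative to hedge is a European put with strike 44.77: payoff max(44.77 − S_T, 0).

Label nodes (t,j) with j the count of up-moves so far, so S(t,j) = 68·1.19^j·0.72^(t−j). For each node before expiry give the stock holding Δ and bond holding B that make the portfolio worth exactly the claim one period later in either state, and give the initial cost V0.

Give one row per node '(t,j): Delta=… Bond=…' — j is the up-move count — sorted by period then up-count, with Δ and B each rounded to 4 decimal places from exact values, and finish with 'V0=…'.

(0,0): Delta=-0.0336 Bond=2.4095
(1,0): Delta=-0.4137 Bond=21.3281
(1,1): Delta=0.0000 Bond=0.0000
V0=0.1215

The replicating-portfolio and risk-neutral prices coincide; use p* = (1.13−0.72)/(1.19−0.72) = 0.8723 for the latter.
Terminal payoffs: V(2,0)=9.5188, V(2,1)=0.0000, V(2,2)=0.0000
Node (1,0) S=48.9600: V=(p*·0.0000+(1−p*)·9.5188)/1.13=1.0754; Δ=(0.0000−9.5188)/(58.2624−35.2512)=-0.4137; B=V−Δ·S=21.3281
Node (1,1) S=80.9200: V=(p*·0.0000+(1−p*)·0.0000)/1.13=0.0000; Δ=(0.0000−0.0000)/(96.2948−58.2624)=0.0000; B=V−Δ·S=0.0000
Node (0,0) S=68.0000: V=(p*·0.0000+(1−p*)·1.0754)/1.13=0.1215; Δ=(0.0000−1.0754)/(80.9200−48.9600)=-0.0336; B=V−Δ·S=2.4095
The time-0 hedge costs 0.1215, which is the no-arbitrage price.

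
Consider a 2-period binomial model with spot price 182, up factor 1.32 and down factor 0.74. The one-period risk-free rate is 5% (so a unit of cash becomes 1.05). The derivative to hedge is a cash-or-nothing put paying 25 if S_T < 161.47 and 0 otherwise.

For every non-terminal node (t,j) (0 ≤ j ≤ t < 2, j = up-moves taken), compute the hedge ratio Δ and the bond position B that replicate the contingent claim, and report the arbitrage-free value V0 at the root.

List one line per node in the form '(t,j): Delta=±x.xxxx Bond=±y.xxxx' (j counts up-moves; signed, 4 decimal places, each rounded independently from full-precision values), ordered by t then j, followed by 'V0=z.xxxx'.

Since d<R<u, set p* = (R−d)/(u−d) = 0.5345; price each node as the discounted p*-expectation of its children.
At expiry t=2: V(2,0)=25.0000, V(2,1)=0.0000, V(2,2)=0.0000
Node (1,0) S=134.6800: V=(p*·0.0000+(1−p*)·25.0000)/1.05=11.0837; Δ=(0.0000−25.0000)/(177.7776−99.6632)=-0.3200; B=V−Δ·S=54.1872
Node (1,1) S=240.2400: V=(p*·0.0000+(1−p*)·0.0000)/1.05=0.0000; Δ=(0.0000−0.0000)/(317.1168−177.7776)=0.0000; B=V−Δ·S=0.0000
Node (0,0) S=182.0000: V=(p*·0.0000+(1−p*)·11.0837)/1.05=4.9140; Δ=(0.0000−11.0837)/(240.2400−134.6800)=-0.1050; B=V−Δ·S=24.0239
Each (Δ,B) replicates both successor values, so the strategy is self-financing and V0 is arbitrage-free.

(0,0): Delta=-0.1050 Bond=24.0239
(1,0): Delta=-0.3200 Bond=54.1872
(1,1): Delta=0.0000 Bond=0.0000
V0=4.9140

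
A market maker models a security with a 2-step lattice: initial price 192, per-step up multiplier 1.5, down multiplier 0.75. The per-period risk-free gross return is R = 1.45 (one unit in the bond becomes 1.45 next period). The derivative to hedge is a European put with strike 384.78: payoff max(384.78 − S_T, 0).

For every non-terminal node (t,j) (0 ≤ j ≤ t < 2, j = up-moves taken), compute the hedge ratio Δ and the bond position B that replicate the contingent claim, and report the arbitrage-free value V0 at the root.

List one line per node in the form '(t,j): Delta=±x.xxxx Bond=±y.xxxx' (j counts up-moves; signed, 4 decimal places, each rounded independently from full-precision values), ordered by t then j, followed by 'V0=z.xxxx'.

(0,0): Delta=-0.7889 Bond=162.0490
(1,0): Delta=-1.0000 Bond=265.3655
(1,1): Delta=-0.7814 Bond=232.8000
V0=10.5750

Under the risk-neutral measure, an up-move has probability p* = (R−d)/(u−d) = 0.9333 and values discount at R = 1.45.
Payoff layer (t=2): V(2,0)=276.7800, V(2,1)=168.7800, V(2,2)=0.0000
  t=1,j=0: stock 144.0000 → up 216.0000 (V=168.7800), down 108.0000 (V=276.7800). Price 121.3655; hedge Δ=-1.0000, bond B=265.3655.
  t=1,j=1: stock 288.0000 → up 432.0000 (V=0.0000), down 216.0000 (V=168.7800). Price 7.7600; hedge Δ=-0.7814, bond B=232.8000.
  t=0,j=0: stock 192.0000 → up 288.0000 (V=7.7600), down 144.0000 (V=121.3655). Price 10.5750; hedge Δ=-0.7889, bond B=162.0490.
Check: Δ(0,0)·S0 + B(0,0) = 10.5750 = V0.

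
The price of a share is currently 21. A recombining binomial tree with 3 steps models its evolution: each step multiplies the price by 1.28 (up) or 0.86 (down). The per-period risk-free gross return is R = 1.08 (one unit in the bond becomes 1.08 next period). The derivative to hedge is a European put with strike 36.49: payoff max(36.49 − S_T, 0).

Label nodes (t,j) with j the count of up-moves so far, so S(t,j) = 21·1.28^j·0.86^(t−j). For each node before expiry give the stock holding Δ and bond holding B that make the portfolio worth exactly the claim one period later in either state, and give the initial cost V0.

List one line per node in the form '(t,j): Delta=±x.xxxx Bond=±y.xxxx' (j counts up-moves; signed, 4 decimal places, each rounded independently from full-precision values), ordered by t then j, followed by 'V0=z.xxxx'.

(0,0): Delta=-0.7986 Bond=25.5996
(1,0): Delta=-1.0000 Bond=31.2843
(1,1): Delta=-0.6756 Bond=24.3415
(2,0): Delta=-1.0000 Bond=33.7870
(2,1): Delta=-1.0000 Bond=33.7870
(2,2): Delta=-0.4775 Bond=19.4723
V0=8.8283

Since d<R<u, set p* = (R−d)/(u−d) = 0.5238; price each node as the discounted p*-expectation of its children.
Terminal values V(3,·): V(3,0)=23.1328, V(3,1)=16.6096, V(3,2)=6.9005, V(3,3)=0.0000
(2,0): S=15.5316. Δ = (V_up−V_dn)/(S_up−S_dn) = (16.6096−23.1328)/(19.8804−13.3572) = -1.0000. V = [p*·16.6096 + (1−p*)·23.1328]/1.08 = 18.2554. B = V − Δ·S = 33.7870.
(2,1): S=23.1168. Δ = (V_up−V_dn)/(S_up−S_dn) = (6.9005−16.6096)/(29.5895−19.8804) = -1.0000. V = [p*·6.9005 + (1−p*)·16.6096]/1.08 = 10.6702. B = V − Δ·S = 33.7870.
(2,2): S=34.4064. Δ = (V_up−V_dn)/(S_up−S_dn) = (0.0000−6.9005)/(44.0402−29.5895) = -0.4775. V = [p*·0.0000 + (1−p*)·6.9005]/1.08 = 3.0425. B = V − Δ·S = 19.4723.
(1,0): S=18.0600. Δ = (V_up−V_dn)/(S_up−S_dn) = (10.6702−18.2554)/(23.1168−15.5316) = -1.0000. V = [p*·10.6702 + (1−p*)·18.2554]/1.08 = 13.2243. B = V − Δ·S = 31.2843.
(1,1): S=26.8800. Δ = (V_up−V_dn)/(S_up−S_dn) = (3.0425−10.6702)/(34.4064−23.1168) = -0.6756. V = [p*·3.0425 + (1−p*)·10.6702]/1.08 = 6.1804. B = V − Δ·S = 24.3415.
(0,0): S=21.0000. Δ = (V_up−V_dn)/(S_up−S_dn) = (6.1804−13.2243)/(26.8800−18.0600) = -0.7986. V = [p*·6.1804 + (1−p*)·13.2243]/1.08 = 8.8283. B = V − Δ·S = 25.5996.
Each (Δ,B) replicates both successor values, so the strategy is self-financing and V0 is arbitrage-free.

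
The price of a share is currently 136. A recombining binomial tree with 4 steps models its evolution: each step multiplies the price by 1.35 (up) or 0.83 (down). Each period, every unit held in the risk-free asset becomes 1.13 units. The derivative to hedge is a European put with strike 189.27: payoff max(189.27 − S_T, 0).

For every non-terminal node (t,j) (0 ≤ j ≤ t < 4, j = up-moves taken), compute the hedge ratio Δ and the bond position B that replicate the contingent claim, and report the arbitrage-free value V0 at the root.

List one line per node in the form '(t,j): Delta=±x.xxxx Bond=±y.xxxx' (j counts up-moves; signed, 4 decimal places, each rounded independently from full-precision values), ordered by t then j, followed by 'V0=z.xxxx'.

No-arbitrage ⇒ martingale measure with p* = (R−d)/(u−d) = 0.5769.
Terminal values V(4,·): V(4,0)=124.7267, V(4,1)=84.2899, V(4,2)=18.5192, V(4,3)=0.0000, V(4,4)=0.0000
(3,0): S=77.7630. Δ = (V_up−V_dn)/(S_up−S_dn) = (84.2899−124.7267)/(104.9801−64.5433) = -1.0000. V = [p*·84.2899 + (1−p*)·124.7267]/1.13 = 89.7325. B = V − Δ·S = 167.4956.
(3,1): S=126.4820. Δ = (V_up−V_dn)/(S_up−S_dn) = (18.5192−84.2899)/(170.7508−104.9801) = -1.0000. V = [p*·18.5192 + (1−p*)·84.2899]/1.13 = 41.0135. B = V − Δ·S = 167.4956.
(3,2): S=205.7238. Δ = (V_up−V_dn)/(S_up−S_dn) = (0.0000−18.5192)/(277.7271−170.7508) = -0.1731. V = [p*·0.0000 + (1−p*)·18.5192]/1.13 = 6.9337. B = V − Δ·S = 42.5476.
(3,3): S=334.6110. Δ = (V_up−V_dn)/(S_up−S_dn) = (0.0000−0.0000)/(451.7249−277.7271) = 0.0000. V = [p*·0.0000 + (1−p*)·0.0000]/1.13 = 0.0000. B = V − Δ·S = 0.0000.
(2,0): S=93.6904. Δ = (V_up−V_dn)/(S_up−S_dn) = (41.0135−89.7325)/(126.4820−77.7630) = -1.0000. V = [p*·41.0135 + (1−p*)·89.7325]/1.13 = 54.5358. B = V − Δ·S = 148.2262.
(2,1): S=152.3880. Δ = (V_up−V_dn)/(S_up−S_dn) = (6.9337−41.0135)/(205.7238−126.4820) = -0.4301. V = [p*·6.9337 + (1−p*)·41.0135]/1.13 = 18.8956. B = V − Δ·S = 84.4338.
(2,2): S=247.8600. Δ = (V_up−V_dn)/(S_up−S_dn) = (0.0000−6.9337)/(334.6110−205.7238) = -0.0538. V = [p*·0.0000 + (1−p*)·6.9337]/1.13 = 2.5960. B = V − Δ·S = 15.9300.
(1,0): S=112.8800. Δ = (V_up−V_dn)/(S_up−S_dn) = (18.8956−54.5358)/(152.3880−93.6904) = -0.6072. V = [p*·18.8956 + (1−p*)·54.5358]/1.13 = 30.0656. B = V − Δ·S = 98.6043.
(1,1): S=183.6000. Δ = (V_up−V_dn)/(S_up−S_dn) = (2.5960−18.8956)/(247.8600−152.3880) = -0.1707. V = [p*·2.5960 + (1−p*)·18.8956]/1.13 = 8.4000. B = V − Δ·S = 39.7455.
(0,0): S=136.0000. Δ = (V_up−V_dn)/(S_up−S_dn) = (8.4000−30.0656)/(183.6000−112.8800) = -0.3064. V = [p*·8.4000 + (1−p*)·30.0656]/1.13 = 15.5453. B = V − Δ·S = 57.2100.
The time-0 hedge costs 15.5453, which is the no-arbitrage price.

(0,0): Delta=-0.3064 Bond=57.2100
(1,0): Delta=-0.6072 Bond=98.6043
(1,1): Delta=-0.1707 Bond=39.7455
(2,0): Delta=-1.0000 Bond=148.2262
(2,1): Delta=-0.4301 Bond=84.4338
(2,2): Delta=-0.0538 Bond=15.9300
(3,0): Delta=-1.0000 Bond=167.4956
(3,1): Delta=-1.0000 Bond=167.4956
(3,2): Delta=-0.1731 Bond=42.5476
(3,3): Delta=0.0000 Bond=0.0000
V0=15.5453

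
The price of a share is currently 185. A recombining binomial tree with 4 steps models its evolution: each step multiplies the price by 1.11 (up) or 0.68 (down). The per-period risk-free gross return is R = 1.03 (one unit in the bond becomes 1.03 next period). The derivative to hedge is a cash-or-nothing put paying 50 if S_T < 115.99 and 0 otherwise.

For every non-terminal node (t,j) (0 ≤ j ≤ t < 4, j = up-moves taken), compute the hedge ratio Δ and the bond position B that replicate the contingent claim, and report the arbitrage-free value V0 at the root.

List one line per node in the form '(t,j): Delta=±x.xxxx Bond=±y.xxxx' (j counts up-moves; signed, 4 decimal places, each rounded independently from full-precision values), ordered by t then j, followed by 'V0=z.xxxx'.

Risk-neutral probability p* = (R−d)/(u−d) = (1.03−0.68)/(1.11−0.68) = 0.8140.
Terminal values V(4,·): V(4,0)=50.0000, V(4,1)=50.0000, V(4,2)=50.0000, V(4,3)=0.0000, V(4,4)=0.0000
  t=3,j=0: stock 58.1699 → up 64.5686 (V=50.0000), down 39.5555 (V=50.0000). Price 48.5437; hedge Δ=0.0000, bond B=48.5437.
  t=3,j=1: stock 94.9538 → up 105.3988 (V=50.0000), down 64.5686 (V=50.0000). Price 48.5437; hedge Δ=0.0000, bond B=48.5437.
  t=3,j=2: stock 154.9982 → up 172.0480 (V=0.0000), down 105.3988 (V=50.0000). Price 9.0314; hedge Δ=-0.7502, bond B=125.3105.
  t=3,j=3: stock 253.0117 → up 280.8430 (V=0.0000), down 172.0480 (V=0.0000). Price 0.0000; hedge Δ=0.0000, bond B=0.0000.
  t=2,j=0: stock 85.5440 → up 94.9538 (V=48.5437), down 58.1699 (V=48.5437). Price 47.1298; hedge Δ=0.0000, bond B=47.1298.
  t=2,j=1: stock 139.6380 → up 154.9982 (V=9.0314), down 94.9538 (V=48.5437). Price 15.9054; hedge Δ=-0.6581, bond B=107.7944.
  t=2,j=2: stock 227.9385 → up 253.0117 (V=0.0000), down 154.9982 (V=9.0314). Price 1.6313; hedge Δ=-0.0921, bond B=22.6345.
  t=1,j=0: stock 125.8000 → up 139.6380 (V=15.9054), down 85.5440 (V=47.1298). Price 21.0821; hedge Δ=-0.5772, bond B=93.6971.
  t=1,j=1: stock 205.3500 → up 227.9385 (V=1.6313), down 139.6380 (V=15.9054). Price 4.1621; hedge Δ=-0.1617, bond B=37.3575.
  t=0,j=0: stock 185.0000 → up 205.3500 (V=4.1621), down 125.8000 (V=21.0821). Price 7.0971; hedge Δ=-0.2127, bond B=46.4459.
Root portfolio cost Δ·185+B reproduces V0=7.0971.

(0,0): Delta=-0.2127 Bond=46.4459
(1,0): Delta=-0.5772 Bond=93.6971
(1,1): Delta=-0.1617 Bond=37.3575
(2,0): Delta=0.0000 Bond=47.1298
(2,1): Delta=-0.6581 Bond=107.7944
(2,2): Delta=-0.0921 Bond=22.6345
(3,0): Delta=0.0000 Bond=48.5437
(3,1): Delta=0.0000 Bond=48.5437
(3,2): Delta=-0.7502 Bond=125.3105
(3,3): Delta=0.0000 Bond=0.0000
V0=7.0971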